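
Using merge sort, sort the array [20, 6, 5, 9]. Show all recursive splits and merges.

Merge sort trace:

Split: [20, 6, 5, 9] -> [20, 6] and [5, 9]
  Split: [20, 6] -> [20] and [6]
  Merge: [20] + [6] -> [6, 20]
  Split: [5, 9] -> [5] and [9]
  Merge: [5] + [9] -> [5, 9]
Merge: [6, 20] + [5, 9] -> [5, 6, 9, 20]

Final sorted array: [5, 6, 9, 20]

The merge sort proceeds by recursively splitting the array and merging sorted halves.
After all merges, the sorted array is [5, 6, 9, 20].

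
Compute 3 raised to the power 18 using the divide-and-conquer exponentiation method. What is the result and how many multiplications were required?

Computing 3^18 by squaring (build up from 3^1; each line after the first costs one multiplication):

3^1 = 3
3^2 = (3^1)^2 = 3^2 = 9
3^4 = (3^2)^2 = 9^2 = 81
3^8 = (3^4)^2 = 81^2 = 6561
3^9 = 3 * 3^8 = 3 * 6561 = 19683
3^18 = (3^9)^2 = 19683^2 = 387420489

Result: 387420489
Multiplications needed: 5 (5 lines after 3^1)

3^18 = 387420489. Using exponentiation by squaring, this requires 5 multiplications. The key idea: if the exponent is even, square the half-power; if odd, multiply by the base once.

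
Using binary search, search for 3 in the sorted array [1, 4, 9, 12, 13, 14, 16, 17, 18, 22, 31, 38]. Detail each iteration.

Binary search for 3 in [1, 4, 9, 12, 13, 14, 16, 17, 18, 22, 31, 38]:

lo=0, hi=11, mid=5, arr[mid]=14 -> 14 > 3, search left half
lo=0, hi=4, mid=2, arr[mid]=9 -> 9 > 3, search left half
lo=0, hi=1, mid=0, arr[mid]=1 -> 1 < 3, search right half
lo=1, hi=1, mid=1, arr[mid]=4 -> 4 > 3, search left half
lo=1 > hi=0, target 3 not found

Binary search determines that 3 is not in the array after 4 comparisons. The search space was exhausted without finding the target.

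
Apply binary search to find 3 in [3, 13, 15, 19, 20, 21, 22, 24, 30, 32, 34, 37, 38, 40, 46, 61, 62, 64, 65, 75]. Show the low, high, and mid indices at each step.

Binary search for 3 in [3, 13, 15, 19, 20, 21, 22, 24, 30, 32, 34, 37, 38, 40, 46, 61, 62, 64, 65, 75]:

lo=0, hi=19, mid=9, arr[mid]=32 -> 32 > 3, search left half
lo=0, hi=8, mid=4, arr[mid]=20 -> 20 > 3, search left half
lo=0, hi=3, mid=1, arr[mid]=13 -> 13 > 3, search left half
lo=0, hi=0, mid=0, arr[mid]=3 -> Found target at index 0!

Binary search finds 3 at index 0 after 4 comparisons. The search repeatedly halves the search space by comparing with the middle element.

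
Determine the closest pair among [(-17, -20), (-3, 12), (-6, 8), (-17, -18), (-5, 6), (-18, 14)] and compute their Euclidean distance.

Computing all pairwise distances among 6 points:

d((-17, -20), (-3, 12)) = 34.9285
d((-17, -20), (-6, 8)) = 30.0832
d((-17, -20), (-17, -18)) = 2.0 <-- minimum
d((-17, -20), (-5, 6)) = 28.6356
d((-17, -20), (-18, 14)) = 34.0147
d((-3, 12), (-6, 8)) = 5.0
d((-3, 12), (-17, -18)) = 33.1059
d((-3, 12), (-5, 6)) = 6.3246
d((-3, 12), (-18, 14)) = 15.1327
d((-6, 8), (-17, -18)) = 28.2312
d((-6, 8), (-5, 6)) = 2.2361
d((-6, 8), (-18, 14)) = 13.4164
d((-17, -18), (-5, 6)) = 26.8328
d((-17, -18), (-18, 14)) = 32.0156
d((-5, 6), (-18, 14)) = 15.2643

Closest pair: (-17, -20) and (-17, -18) with distance 2.0

The closest pair is (-17, -20) and (-17, -18) with Euclidean distance 2.0. For 6 points, brute-force pairwise comparison is shown above. For large n, the divide-and-conquer algorithm (sort by x, recurse on halves, check the dividing strip) achieves O(n log n).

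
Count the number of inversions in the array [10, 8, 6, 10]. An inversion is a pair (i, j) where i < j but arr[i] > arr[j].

Finding inversions in [10, 8, 6, 10]:

(0, 1): arr[0]=10 > arr[1]=8
(0, 2): arr[0]=10 > arr[2]=6
(1, 2): arr[1]=8 > arr[2]=6

Total inversions: 3

The array has 3 inversion(s): (0,1), (0,2), (1,2). Each pair (i,j) satisfies i < j and arr[i] > arr[j].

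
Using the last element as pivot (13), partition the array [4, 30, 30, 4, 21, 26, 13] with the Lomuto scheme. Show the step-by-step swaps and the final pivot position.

Lomuto partition with pivot = 13:

Initial array: [4, 30, 30, 4, 21, 26, 13]

arr[0]=4 <= 13: swap with position 0, array becomes [4, 30, 30, 4, 21, 26, 13]
arr[1]=30 > 13: no swap
arr[2]=30 > 13: no swap
arr[3]=4 <= 13: swap with position 1, array becomes [4, 4, 30, 30, 21, 26, 13]
arr[4]=21 > 13: no swap
arr[5]=26 > 13: no swap

Place pivot at position 2: [4, 4, 13, 30, 21, 26, 30]
Pivot position: 2

After partitioning with pivot 13, the array becomes [4, 4, 13, 30, 21, 26, 30]. The pivot is placed at index 2. All elements to the left of the pivot are <= 13, and all elements to the right are > 13.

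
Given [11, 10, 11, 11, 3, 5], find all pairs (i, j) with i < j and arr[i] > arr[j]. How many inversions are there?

Finding inversions in [11, 10, 11, 11, 3, 5]:

(0, 1): arr[0]=11 > arr[1]=10
(0, 4): arr[0]=11 > arr[4]=3
(0, 5): arr[0]=11 > arr[5]=5
(1, 4): arr[1]=10 > arr[4]=3
(1, 5): arr[1]=10 > arr[5]=5
(2, 4): arr[2]=11 > arr[4]=3
(2, 5): arr[2]=11 > arr[5]=5
(3, 4): arr[3]=11 > arr[4]=3
(3, 5): arr[3]=11 > arr[5]=5

Total inversions: 9

The array has 9 inversion(s): (0,1), (0,4), (0,5), (1,4), (1,5), (2,4), (2,5), (3,4), (3,5). Each pair (i,j) satisfies i < j and arr[i] > arr[j].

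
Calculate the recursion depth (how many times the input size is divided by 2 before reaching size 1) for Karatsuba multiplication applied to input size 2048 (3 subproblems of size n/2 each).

For divide and conquer with division factor 2:

Problem sizes at each level:
Level 0: 2048
Level 1: 1024
Level 2: 512
Level 3: 256
Level 4: 128
Level 5: 64
Level 6: 32
Level 7: 16
Level 8: 8
Level 9: 4
Level 10: 2
Level 11: 1

The root is level 0 and the size-1 base case is level 11 (the tree spans levels 0 through 11, i.e. 12 levels counting the root), so the depth is the number of divisions: log_2(2048) = 11

The recursion tree depth is log_2(2048) = 11. At each level, the problem size is divided by 2, so it takes 11 divisions to reduce to a base case of size 1. The algorithm makes 3 recursive calls at each level.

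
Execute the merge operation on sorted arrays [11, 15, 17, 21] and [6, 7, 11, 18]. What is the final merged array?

Merging process:

Compare 11 vs 6: take 6 from right. Merged: [6]
Compare 11 vs 7: take 7 from right. Merged: [6, 7]
Compare 11 vs 11: take 11 from left. Merged: [6, 7, 11]
Compare 15 vs 11: take 11 from right. Merged: [6, 7, 11, 11]
Compare 15 vs 18: take 15 from left. Merged: [6, 7, 11, 11, 15]
Compare 17 vs 18: take 17 from left. Merged: [6, 7, 11, 11, 15, 17]
Compare 21 vs 18: take 18 from right. Merged: [6, 7, 11, 11, 15, 17, 18]
Append remaining from left: [21]. Merged: [6, 7, 11, 11, 15, 17, 18, 21]

Final merged array: [6, 7, 11, 11, 15, 17, 18, 21]
Total comparisons: 7

The merged array is [6, 7, 11, 11, 15, 17, 18, 21], requiring 7 comparisons. The merge step runs in O(n) time where n is the total number of elements.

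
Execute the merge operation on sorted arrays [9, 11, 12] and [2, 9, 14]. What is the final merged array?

Merging process:

Compare 9 vs 2: take 2 from right. Merged: [2]
Compare 9 vs 9: take 9 from left. Merged: [2, 9]
Compare 11 vs 9: take 9 from right. Merged: [2, 9, 9]
Compare 11 vs 14: take 11 from left. Merged: [2, 9, 9, 11]
Compare 12 vs 14: take 12 from left. Merged: [2, 9, 9, 11, 12]
Append remaining from right: [14]. Merged: [2, 9, 9, 11, 12, 14]

Final merged array: [2, 9, 9, 11, 12, 14]
Total comparisons: 5

The merged array is [2, 9, 9, 11, 12, 14], requiring 5 comparisons. The merge step runs in O(n) time where n is the total number of elements.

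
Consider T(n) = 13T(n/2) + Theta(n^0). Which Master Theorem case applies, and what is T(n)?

Master Theorem for T(n) = 13T(n/2) + O(n^0):

a = 13, b = 2, c = 0
log_b(a) = log_2(13) = 3.7004

Case 1: c = 0 < log_2(13) = 3.7004
T(n) = O(n^(log_2 13))

For T(n) = 13T(n/2) + O(n^0): log_2(13) = 3.7004. This is Case 1 of the Master Theorem (c < log_b(a), work dominated by leaves), giving O(n^(log_2 13)).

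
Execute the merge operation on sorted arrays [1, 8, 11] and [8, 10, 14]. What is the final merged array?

Merging process:

Compare 1 vs 8: take 1 from left. Merged: [1]
Compare 8 vs 8: take 8 from left. Merged: [1, 8]
Compare 11 vs 8: take 8 from right. Merged: [1, 8, 8]
Compare 11 vs 10: take 10 from right. Merged: [1, 8, 8, 10]
Compare 11 vs 14: take 11 from left. Merged: [1, 8, 8, 10, 11]
Append remaining from right: [14]. Merged: [1, 8, 8, 10, 11, 14]

Final merged array: [1, 8, 8, 10, 11, 14]
Total comparisons: 5

The merged array is [1, 8, 8, 10, 11, 14], requiring 5 comparisons. The merge step runs in O(n) time where n is the total number of elements.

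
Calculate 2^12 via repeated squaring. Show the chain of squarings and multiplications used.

Computing 2^12 by squaring (build up from 2^1; each line after the first costs one multiplication):

2^1 = 2
2^2 = (2^1)^2 = 2^2 = 4
2^3 = 2 * 2^2 = 2 * 4 = 8
2^6 = (2^3)^2 = 8^2 = 64
2^12 = (2^6)^2 = 64^2 = 4096

Result: 4096
Multiplications needed: 4 (4 lines after 2^1)

2^12 = 4096. Using exponentiation by squaring, this requires 4 multiplications. The key idea: if the exponent is even, square the half-power; if odd, multiply by the base once.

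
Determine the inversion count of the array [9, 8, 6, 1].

Finding inversions in [9, 8, 6, 1]:

(0, 1): arr[0]=9 > arr[1]=8
(0, 2): arr[0]=9 > arr[2]=6
(0, 3): arr[0]=9 > arr[3]=1
(1, 2): arr[1]=8 > arr[2]=6
(1, 3): arr[1]=8 > arr[3]=1
(2, 3): arr[2]=6 > arr[3]=1

Total inversions: 6

The array has 6 inversion(s): (0,1), (0,2), (0,3), (1,2), (1,3), (2,3). Each pair (i,j) satisfies i < j and arr[i] > arr[j].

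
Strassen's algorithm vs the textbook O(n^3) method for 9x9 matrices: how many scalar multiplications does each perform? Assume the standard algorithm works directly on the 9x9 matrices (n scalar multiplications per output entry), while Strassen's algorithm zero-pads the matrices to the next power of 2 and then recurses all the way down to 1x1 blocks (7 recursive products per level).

Matrix multiplication for 9x9 matrices:

Strassen's algorithm requires power-of-2 dimensions. Pad 9x9 to 16x16 (next power of 2).

Standard algorithm: 9^3 = 729 multiplications
Strassen's algorithm: 7^(log2(16)) = 7^4 = 2401 multiplications
Difference: 729 - 2401 = -1672 (Strassen uses MORE here due to padding overhead — for small or just-over-power-of-2 n, padding can outweigh the per-level savings)

Standard: 729 multiplications (9^3). Strassen: 2401 multiplications (7^4, after padding to 16x16). Strassen reduces 8 recursive multiplications to 7 at each level.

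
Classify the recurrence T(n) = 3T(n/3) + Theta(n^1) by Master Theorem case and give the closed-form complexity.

Master Theorem for T(n) = 3T(n/3) + O(n^1):

a = 3, b = 3, c = 1
log_b(a) = log_3(3) = 1.0000

Case 2: c = 1 = log_3(3) = 1.0000
T(n) = O(n^1 log n) = O(n log n)

For T(n) = 3T(n/3) + O(n^1): log_3(3) = 1.0000. This is Case 2 of the Master Theorem (c = log_b(a), equal work at all levels), giving O(n log n).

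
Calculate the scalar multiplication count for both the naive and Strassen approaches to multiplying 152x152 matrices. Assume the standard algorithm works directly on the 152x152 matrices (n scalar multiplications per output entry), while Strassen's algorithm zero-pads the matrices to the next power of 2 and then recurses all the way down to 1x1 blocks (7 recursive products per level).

Matrix multiplication for 152x152 matrices:

Strassen's algorithm requires power-of-2 dimensions. Pad 152x152 to 256x256 (next power of 2).

Standard algorithm: 152^3 = 3511808 multiplications
Strassen's algorithm: 7^(log2(256)) = 7^8 = 5764801 multiplications
Difference: 3511808 - 5764801 = -2252993 (Strassen uses MORE here due to padding overhead — for small or just-over-power-of-2 n, padding can outweigh the per-level savings)

Standard: 3511808 multiplications (152^3). Strassen: 5764801 multiplications (7^8, after padding to 256x256). Strassen reduces 8 recursive multiplications to 7 at each level.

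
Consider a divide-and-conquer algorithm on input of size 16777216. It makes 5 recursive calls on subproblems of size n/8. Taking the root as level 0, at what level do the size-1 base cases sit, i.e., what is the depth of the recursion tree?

For divide and conquer with division factor 8:

Problem sizes at each level:
Level 0: 16777216
Level 1: 2097152
Level 2: 262144
Level 3: 32768
Level 4: 4096
Level 5: 512
Level 6: 64
Level 7: 8
Level 8: 1

The root is level 0 and the size-1 base case is level 8 (the tree spans levels 0 through 8, i.e. 9 levels counting the root), so the depth is the number of divisions: log_8(16777216) = 8

The recursion tree depth is log_8(16777216) = 8. At each level, the problem size is divided by 8, so it takes 8 divisions to reduce to a base case of size 1. The algorithm makes 5 recursive calls at each level.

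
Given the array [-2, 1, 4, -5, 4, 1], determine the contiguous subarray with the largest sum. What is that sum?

Using Kadane's algorithm on [-2, 1, 4, -5, 4, 1]:

Scanning through the array:
Position 1 (value 1): max_ending_here = 1, max_so_far = 1
Position 2 (value 4): max_ending_here = 5, max_so_far = 5
Position 3 (value -5): max_ending_here = 0, max_so_far = 5
Position 4 (value 4): max_ending_here = 4, max_so_far = 5
Position 5 (value 1): max_ending_here = 5, max_so_far = 5

Maximum subarray: [1, 4]
Maximum sum: 5

The maximum subarray is [1, 4] with sum 5. This subarray runs from index 1 to index 2.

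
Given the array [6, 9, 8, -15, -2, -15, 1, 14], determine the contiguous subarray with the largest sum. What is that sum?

Using Kadane's algorithm on [6, 9, 8, -15, -2, -15, 1, 14]:

Scanning through the array:
Position 1 (value 9): max_ending_here = 15, max_so_far = 15
Position 2 (value 8): max_ending_here = 23, max_so_far = 23
Position 3 (value -15): max_ending_here = 8, max_so_far = 23
Position 4 (value -2): max_ending_here = 6, max_so_far = 23
Position 5 (value -15): max_ending_here = -9, max_so_far = 23
Position 6 (value 1): max_ending_here = 1, max_so_far = 23
Position 7 (value 14): max_ending_here = 15, max_so_far = 23

Maximum subarray: [6, 9, 8]
Maximum sum: 23

The maximum subarray is [6, 9, 8] with sum 23. This subarray runs from index 0 to index 2.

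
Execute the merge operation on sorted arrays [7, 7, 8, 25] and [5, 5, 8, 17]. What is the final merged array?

Merging process:

Compare 7 vs 5: take 5 from right. Merged: [5]
Compare 7 vs 5: take 5 from right. Merged: [5, 5]
Compare 7 vs 8: take 7 from left. Merged: [5, 5, 7]
Compare 7 vs 8: take 7 from left. Merged: [5, 5, 7, 7]
Compare 8 vs 8: take 8 from left. Merged: [5, 5, 7, 7, 8]
Compare 25 vs 8: take 8 from right. Merged: [5, 5, 7, 7, 8, 8]
Compare 25 vs 17: take 17 from right. Merged: [5, 5, 7, 7, 8, 8, 17]
Append remaining from left: [25]. Merged: [5, 5, 7, 7, 8, 8, 17, 25]

Final merged array: [5, 5, 7, 7, 8, 8, 17, 25]
Total comparisons: 7

The merged array is [5, 5, 7, 7, 8, 8, 17, 25], requiring 7 comparisons. The merge step runs in O(n) time where n is the total number of elements.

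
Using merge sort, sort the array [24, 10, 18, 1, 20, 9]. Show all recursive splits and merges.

Merge sort trace:

Split: [24, 10, 18, 1, 20, 9] -> [24, 10, 18] and [1, 20, 9]
  Split: [24, 10, 18] -> [24] and [10, 18]
    Split: [10, 18] -> [10] and [18]
    Merge: [10] + [18] -> [10, 18]
  Merge: [24] + [10, 18] -> [10, 18, 24]
  Split: [1, 20, 9] -> [1] and [20, 9]
    Split: [20, 9] -> [20] and [9]
    Merge: [20] + [9] -> [9, 20]
  Merge: [1] + [9, 20] -> [1, 9, 20]
Merge: [10, 18, 24] + [1, 9, 20] -> [1, 9, 10, 18, 20, 24]

Final sorted array: [1, 9, 10, 18, 20, 24]

The merge sort proceeds by recursively splitting the array and merging sorted halves.
After all merges, the sorted array is [1, 9, 10, 18, 20, 24].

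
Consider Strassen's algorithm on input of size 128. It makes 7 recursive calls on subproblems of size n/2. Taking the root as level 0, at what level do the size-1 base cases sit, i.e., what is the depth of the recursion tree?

For divide and conquer with division factor 2:

Problem sizes at each level:
Level 0: 128
Level 1: 64
Level 2: 32
Level 3: 16
Level 4: 8
Level 5: 4
Level 6: 2
Level 7: 1

The root is level 0 and the size-1 base case is level 7 (the tree spans levels 0 through 7, i.e. 8 levels counting the root), so the depth is the number of divisions: log_2(128) = 7

The recursion tree depth is log_2(128) = 7. At each level, the problem size is divided by 2, so it takes 7 divisions to reduce to a base case of size 1. The algorithm makes 7 recursive calls at each level.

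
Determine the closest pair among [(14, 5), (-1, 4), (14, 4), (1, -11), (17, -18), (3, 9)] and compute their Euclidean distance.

Computing all pairwise distances among 6 points:

d((14, 5), (-1, 4)) = 15.0333
d((14, 5), (14, 4)) = 1.0 <-- minimum
d((14, 5), (1, -11)) = 20.6155
d((14, 5), (17, -18)) = 23.1948
d((14, 5), (3, 9)) = 11.7047
d((-1, 4), (14, 4)) = 15.0
d((-1, 4), (1, -11)) = 15.1327
d((-1, 4), (17, -18)) = 28.4253
d((-1, 4), (3, 9)) = 6.4031
d((14, 4), (1, -11)) = 19.8494
d((14, 4), (17, -18)) = 22.2036
d((14, 4), (3, 9)) = 12.083
d((1, -11), (17, -18)) = 17.4642
d((1, -11), (3, 9)) = 20.0998
d((17, -18), (3, 9)) = 30.4138

Closest pair: (14, 5) and (14, 4) with distance 1.0

The closest pair is (14, 5) and (14, 4) with Euclidean distance 1.0. For 6 points, brute-force pairwise comparison is shown above. For large n, the divide-and-conquer algorithm (sort by x, recurse on halves, check the dividing strip) achieves O(n log n).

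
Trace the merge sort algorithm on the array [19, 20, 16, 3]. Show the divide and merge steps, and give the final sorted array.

Merge sort trace:

Split: [19, 20, 16, 3] -> [19, 20] and [16, 3]
  Split: [19, 20] -> [19] and [20]
  Merge: [19] + [20] -> [19, 20]
  Split: [16, 3] -> [16] and [3]
  Merge: [16] + [3] -> [3, 16]
Merge: [19, 20] + [3, 16] -> [3, 16, 19, 20]

Final sorted array: [3, 16, 19, 20]

The merge sort proceeds by recursively splitting the array and merging sorted halves.
After all merges, the sorted array is [3, 16, 19, 20].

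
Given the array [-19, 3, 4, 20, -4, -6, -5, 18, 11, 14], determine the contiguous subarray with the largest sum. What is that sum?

Using Kadane's algorithm on [-19, 3, 4, 20, -4, -6, -5, 18, 11, 14]:

Scanning through the array:
Position 1 (value 3): max_ending_here = 3, max_so_far = 3
Position 2 (value 4): max_ending_here = 7, max_so_far = 7
Position 3 (value 20): max_ending_here = 27, max_so_far = 27
Position 4 (value -4): max_ending_here = 23, max_so_far = 27
Position 5 (value -6): max_ending_here = 17, max_so_far = 27
Position 6 (value -5): max_ending_here = 12, max_so_far = 27
Position 7 (value 18): max_ending_here = 30, max_so_far = 30
Position 8 (value 11): max_ending_here = 41, max_so_far = 41
Position 9 (value 14): max_ending_here = 55, max_so_far = 55

Maximum subarray: [3, 4, 20, -4, -6, -5, 18, 11, 14]
Maximum sum: 55

The maximum subarray is [3, 4, 20, -4, -6, -5, 18, 11, 14] with sum 55. This subarray runs from index 1 to index 9.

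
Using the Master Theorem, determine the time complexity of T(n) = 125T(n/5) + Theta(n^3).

Master Theorem for T(n) = 125T(n/5) + O(n^3):

a = 125, b = 5, c = 3
log_b(a) = log_5(125) = 3.0000

Case 2: c = 3 = log_5(125) = 3.0000
T(n) = O(n^3 log n) = O(n^3 log n)

For T(n) = 125T(n/5) + O(n^3): log_5(125) = 3.0000. This is Case 2 of the Master Theorem (c = log_b(a), equal work at all levels), giving O(n^3 log n).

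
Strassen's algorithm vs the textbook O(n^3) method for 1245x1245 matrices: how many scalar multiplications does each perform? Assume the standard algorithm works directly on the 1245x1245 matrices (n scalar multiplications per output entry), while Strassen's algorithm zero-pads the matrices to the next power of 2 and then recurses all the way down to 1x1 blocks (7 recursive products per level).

Matrix multiplication for 1245x1245 matrices:

Strassen's algorithm requires power-of-2 dimensions. Pad 1245x1245 to 2048x2048 (next power of 2).

Standard algorithm: 1245^3 = 1929781125 multiplications
Strassen's algorithm: 7^(log2(2048)) = 7^11 = 1977326743 multiplications
Difference: 1929781125 - 1977326743 = -47545618 (Strassen uses MORE here due to padding overhead — for small or just-over-power-of-2 n, padding can outweigh the per-level savings)

Standard: 1929781125 multiplications (1245^3). Strassen: 1977326743 multiplications (7^11, after padding to 2048x2048). Strassen reduces 8 recursive multiplications to 7 at each level.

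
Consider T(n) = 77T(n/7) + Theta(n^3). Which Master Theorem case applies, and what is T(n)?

Master Theorem for T(n) = 77T(n/7) + O(n^3):

a = 77, b = 7, c = 3
log_b(a) = log_7(77) = 2.2323

Case 3: c = 3 > log_7(77) = 2.2323
T(n) = O(n^3) = O(n^3)

For T(n) = 77T(n/7) + O(n^3): log_7(77) = 2.2323. This is Case 3 of the Master Theorem (c > log_b(a), work dominated by root), giving O(n^3).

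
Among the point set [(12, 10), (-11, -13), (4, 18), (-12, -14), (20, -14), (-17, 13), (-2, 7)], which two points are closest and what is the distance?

Computing all pairwise distances among 7 points:

d((12, 10), (-11, -13)) = 32.5269
d((12, 10), (4, 18)) = 11.3137
d((12, 10), (-12, -14)) = 33.9411
d((12, 10), (20, -14)) = 25.2982
d((12, 10), (-17, 13)) = 29.1548
d((12, 10), (-2, 7)) = 14.3178
d((-11, -13), (4, 18)) = 34.4384
d((-11, -13), (-12, -14)) = 1.4142 <-- minimum
d((-11, -13), (20, -14)) = 31.0161
d((-11, -13), (-17, 13)) = 26.6833
d((-11, -13), (-2, 7)) = 21.9317
d((4, 18), (-12, -14)) = 35.7771
d((4, 18), (20, -14)) = 35.7771
d((4, 18), (-17, 13)) = 21.587
d((4, 18), (-2, 7)) = 12.53
d((-12, -14), (20, -14)) = 32.0
d((-12, -14), (-17, 13)) = 27.4591
d((-12, -14), (-2, 7)) = 23.2594
d((20, -14), (-17, 13)) = 45.8039
d((20, -14), (-2, 7)) = 30.4138
d((-17, 13), (-2, 7)) = 16.1555

Closest pair: (-11, -13) and (-12, -14) with distance 1.4142

The closest pair is (-11, -13) and (-12, -14) with Euclidean distance 1.4142. For 7 points, brute-force pairwise comparison is shown above. For large n, the divide-and-conquer algorithm (sort by x, recurse on halves, check the dividing strip) achieves O(n log n).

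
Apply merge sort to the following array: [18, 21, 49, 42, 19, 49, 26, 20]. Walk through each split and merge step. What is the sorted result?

Merge sort trace:

Split: [18, 21, 49, 42, 19, 49, 26, 20] -> [18, 21, 49, 42] and [19, 49, 26, 20]
  Split: [18, 21, 49, 42] -> [18, 21] and [49, 42]
    Split: [18, 21] -> [18] and [21]
    Merge: [18] + [21] -> [18, 21]
    Split: [49, 42] -> [49] and [42]
    Merge: [49] + [42] -> [42, 49]
  Merge: [18, 21] + [42, 49] -> [18, 21, 42, 49]
  Split: [19, 49, 26, 20] -> [19, 49] and [26, 20]
    Split: [19, 49] -> [19] and [49]
    Merge: [19] + [49] -> [19, 49]
    Split: [26, 20] -> [26] and [20]
    Merge: [26] + [20] -> [20, 26]
  Merge: [19, 49] + [20, 26] -> [19, 20, 26, 49]
Merge: [18, 21, 42, 49] + [19, 20, 26, 49] -> [18, 19, 20, 21, 26, 42, 49, 49]

Final sorted array: [18, 19, 20, 21, 26, 42, 49, 49]

The merge sort proceeds by recursively splitting the array and merging sorted halves.
After all merges, the sorted array is [18, 19, 20, 21, 26, 42, 49, 49].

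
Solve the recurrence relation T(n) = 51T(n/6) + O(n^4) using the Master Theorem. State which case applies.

Master Theorem for T(n) = 51T(n/6) + O(n^4):

a = 51, b = 6, c = 4
log_b(a) = log_6(51) = 2.1944

Case 3: c = 4 > log_6(51) = 2.1944
T(n) = O(n^4) = O(n^4)

For T(n) = 51T(n/6) + O(n^4): log_6(51) = 2.1944. This is Case 3 of the Master Theorem (c > log_b(a), work dominated by root), giving O(n^4).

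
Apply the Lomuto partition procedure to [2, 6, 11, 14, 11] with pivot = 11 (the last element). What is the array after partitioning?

Lomuto partition with pivot = 11:

Initial array: [2, 6, 11, 14, 11]

arr[0]=2 <= 11: swap with position 0, array becomes [2, 6, 11, 14, 11]
arr[1]=6 <= 11: swap with position 1, array becomes [2, 6, 11, 14, 11]
arr[2]=11 <= 11: swap with position 2, array becomes [2, 6, 11, 14, 11]
arr[3]=14 > 11: no swap

Place pivot at position 3: [2, 6, 11, 11, 14]
Pivot position: 3

After partitioning with pivot 11, the array becomes [2, 6, 11, 11, 14]. The pivot is placed at index 3. All elements to the left of the pivot are <= 11, and all elements to the right are > 11.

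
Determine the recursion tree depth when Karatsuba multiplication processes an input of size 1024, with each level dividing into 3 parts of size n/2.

For divide and conquer with division factor 2:

Problem sizes at each level:
Level 0: 1024
Level 1: 512
Level 2: 256
Level 3: 128
Level 4: 64
Level 5: 32
Level 6: 16
Level 7: 8
Level 8: 4
Level 9: 2
Level 10: 1

The root is level 0 and the size-1 base case is level 10 (the tree spans levels 0 through 10, i.e. 11 levels counting the root), so the depth is the number of divisions: log_2(1024) = 10

The recursion tree depth is log_2(1024) = 10. At each level, the problem size is divided by 2, so it takes 10 divisions to reduce to a base case of size 1. The algorithm makes 3 recursive calls at each level.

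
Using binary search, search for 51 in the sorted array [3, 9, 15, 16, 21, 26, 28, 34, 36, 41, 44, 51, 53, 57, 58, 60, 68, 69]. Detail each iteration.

Binary search for 51 in [3, 9, 15, 16, 21, 26, 28, 34, 36, 41, 44, 51, 53, 57, 58, 60, 68, 69]:

lo=0, hi=17, mid=8, arr[mid]=36 -> 36 < 51, search right half
lo=9, hi=17, mid=13, arr[mid]=57 -> 57 > 51, search left half
lo=9, hi=12, mid=10, arr[mid]=44 -> 44 < 51, search right half
lo=11, hi=12, mid=11, arr[mid]=51 -> Found target at index 11!

Binary search finds 51 at index 11 after 4 comparisons. The search repeatedly halves the search space by comparing with the middle element.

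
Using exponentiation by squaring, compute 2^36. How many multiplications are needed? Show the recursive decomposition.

Computing 2^36 by squaring (build up from 2^1; each line after the first costs one multiplication):

2^1 = 2
2^2 = (2^1)^2 = 2^2 = 4
2^4 = (2^2)^2 = 4^2 = 16
2^8 = (2^4)^2 = 16^2 = 256
2^9 = 2 * 2^8 = 2 * 256 = 512
2^18 = (2^9)^2 = 512^2 = 262144
2^36 = (2^18)^2 = 262144^2 = 68719476736

Result: 68719476736
Multiplications needed: 6 (6 lines after 2^1)

2^36 = 68719476736. Using exponentiation by squaring, this requires 6 multiplications. The key idea: if the exponent is even, square the half-power; if odd, multiply by the base once.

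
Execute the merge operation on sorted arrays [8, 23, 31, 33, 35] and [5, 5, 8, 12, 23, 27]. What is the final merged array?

Merging process:

Compare 8 vs 5: take 5 from right. Merged: [5]
Compare 8 vs 5: take 5 from right. Merged: [5, 5]
Compare 8 vs 8: take 8 from left. Merged: [5, 5, 8]
Compare 23 vs 8: take 8 from right. Merged: [5, 5, 8, 8]
Compare 23 vs 12: take 12 from right. Merged: [5, 5, 8, 8, 12]
Compare 23 vs 23: take 23 from left. Merged: [5, 5, 8, 8, 12, 23]
Compare 31 vs 23: take 23 from right. Merged: [5, 5, 8, 8, 12, 23, 23]
Compare 31 vs 27: take 27 from right. Merged: [5, 5, 8, 8, 12, 23, 23, 27]
Append remaining from left: [31, 33, 35]. Merged: [5, 5, 8, 8, 12, 23, 23, 27, 31, 33, 35]

Final merged array: [5, 5, 8, 8, 12, 23, 23, 27, 31, 33, 35]
Total comparisons: 8

The merged array is [5, 5, 8, 8, 12, 23, 23, 27, 31, 33, 35], requiring 8 comparisons. The merge step runs in O(n) time where n is the total number of elements.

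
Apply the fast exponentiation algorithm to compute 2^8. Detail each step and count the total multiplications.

Computing 2^8 by squaring (build up from 2^1; each line after the first costs one multiplication):

2^1 = 2
2^2 = (2^1)^2 = 2^2 = 4
2^4 = (2^2)^2 = 4^2 = 16
2^8 = (2^4)^2 = 16^2 = 256

Result: 256
Multiplications needed: 3 (3 lines after 2^1)

2^8 = 256. Using exponentiation by squaring, this requires 3 multiplications. The key idea: if the exponent is even, square the half-power; if odd, multiply by the base once.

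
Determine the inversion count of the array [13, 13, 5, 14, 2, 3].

Finding inversions in [13, 13, 5, 14, 2, 3]:

(0, 2): arr[0]=13 > arr[2]=5
(0, 4): arr[0]=13 > arr[4]=2
(0, 5): arr[0]=13 > arr[5]=3
(1, 2): arr[1]=13 > arr[2]=5
(1, 4): arr[1]=13 > arr[4]=2
(1, 5): arr[1]=13 > arr[5]=3
(2, 4): arr[2]=5 > arr[4]=2
(2, 5): arr[2]=5 > arr[5]=3
(3, 4): arr[3]=14 > arr[4]=2
(3, 5): arr[3]=14 > arr[5]=3

Total inversions: 10

The array has 10 inversion(s): (0,2), (0,4), (0,5), (1,2), (1,4), (1,5), (2,4), (2,5), (3,4), (3,5). Each pair (i,j) satisfies i < j and arr[i] > arr[j].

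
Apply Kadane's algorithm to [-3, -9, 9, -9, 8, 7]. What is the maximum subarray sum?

Using Kadane's algorithm on [-3, -9, 9, -9, 8, 7]:

Scanning through the array:
Position 1 (value -9): max_ending_here = -9, max_so_far = -3
Position 2 (value 9): max_ending_here = 9, max_so_far = 9
Position 3 (value -9): max_ending_here = 0, max_so_far = 9
Position 4 (value 8): max_ending_here = 8, max_so_far = 9
Position 5 (value 7): max_ending_here = 15, max_so_far = 15

Maximum subarray: [9, -9, 8, 7]
Maximum sum: 15

The maximum subarray is [9, -9, 8, 7] with sum 15. This subarray runs from index 2 to index 5.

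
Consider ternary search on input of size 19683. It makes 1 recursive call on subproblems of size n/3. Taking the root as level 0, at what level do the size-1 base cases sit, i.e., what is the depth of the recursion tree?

For divide and conquer with division factor 3:

Problem sizes at each level:
Level 0: 19683
Level 1: 6561
Level 2: 2187
Level 3: 729
Level 4: 243
Level 5: 81
Level 6: 27
Level 7: 9
Level 8: 3
Level 9: 1

The root is level 0 and the size-1 base case is level 9 (the tree spans levels 0 through 9, i.e. 10 levels counting the root), so the depth is the number of divisions: log_3(19683) = 9

The recursion tree depth is log_3(19683) = 9. At each level, the problem size is divided by 3, so it takes 9 divisions to reduce to a base case of size 1. The algorithm makes 1 recursive call at each level.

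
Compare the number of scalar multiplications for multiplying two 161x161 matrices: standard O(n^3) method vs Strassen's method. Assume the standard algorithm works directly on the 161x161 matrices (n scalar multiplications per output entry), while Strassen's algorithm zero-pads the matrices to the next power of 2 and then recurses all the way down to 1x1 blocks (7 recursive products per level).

Matrix multiplication for 161x161 matrices:

Strassen's algorithm requires power-of-2 dimensions. Pad 161x161 to 256x256 (next power of 2).

Standard algorithm: 161^3 = 4173281 multiplications
Strassen's algorithm: 7^(log2(256)) = 7^8 = 5764801 multiplications
Difference: 4173281 - 5764801 = -1591520 (Strassen uses MORE here due to padding overhead — for small or just-over-power-of-2 n, padding can outweigh the per-level savings)

Standard: 4173281 multiplications (161^3). Strassen: 5764801 multiplications (7^8, after padding to 256x256). Strassen reduces 8 recursive multiplications to 7 at each level.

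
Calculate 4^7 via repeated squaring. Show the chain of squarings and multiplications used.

Computing 4^7 by squaring (build up from 4^1; each line after the first costs one multiplication):

4^1 = 4
4^2 = (4^1)^2 = 4^2 = 16
4^3 = 4 * 4^2 = 4 * 16 = 64
4^6 = (4^3)^2 = 64^2 = 4096
4^7 = 4 * 4^6 = 4 * 4096 = 16384

Result: 16384
Multiplications needed: 4 (4 lines after 4^1)

4^7 = 16384. Using exponentiation by squaring, this requires 4 multiplications. The key idea: if the exponent is even, square the half-power; if odd, multiply by the base once.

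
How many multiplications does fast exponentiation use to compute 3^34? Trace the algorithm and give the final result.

Computing 3^34 by squaring (build up from 3^1; each line after the first costs one multiplication):

3^1 = 3
3^2 = (3^1)^2 = 3^2 = 9
3^4 = (3^2)^2 = 9^2 = 81
3^8 = (3^4)^2 = 81^2 = 6561
3^16 = (3^8)^2 = 6561^2 = 43046721
3^17 = 3 * 3^16 = 3 * 43046721 = 129140163
3^34 = (3^17)^2 = 129140163^2 = 16677181699666569

Result: 16677181699666569
Multiplications needed: 6 (6 lines after 3^1)

3^34 = 16677181699666569. Using exponentiation by squaring, this requires 6 multiplications. The key idea: if the exponent is even, square the half-power; if odd, multiply by the base once.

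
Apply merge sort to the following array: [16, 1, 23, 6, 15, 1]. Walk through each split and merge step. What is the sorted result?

Merge sort trace:

Split: [16, 1, 23, 6, 15, 1] -> [16, 1, 23] and [6, 15, 1]
  Split: [16, 1, 23] -> [16] and [1, 23]
    Split: [1, 23] -> [1] and [23]
    Merge: [1] + [23] -> [1, 23]
  Merge: [16] + [1, 23] -> [1, 16, 23]
  Split: [6, 15, 1] -> [6] and [15, 1]
    Split: [15, 1] -> [15] and [1]
    Merge: [15] + [1] -> [1, 15]
  Merge: [6] + [1, 15] -> [1, 6, 15]
Merge: [1, 16, 23] + [1, 6, 15] -> [1, 1, 6, 15, 16, 23]

Final sorted array: [1, 1, 6, 15, 16, 23]

The merge sort proceeds by recursively splitting the array and merging sorted halves.
After all merges, the sorted array is [1, 1, 6, 15, 16, 23].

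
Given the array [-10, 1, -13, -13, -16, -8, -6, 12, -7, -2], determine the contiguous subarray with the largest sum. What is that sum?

Using Kadane's algorithm on [-10, 1, -13, -13, -16, -8, -6, 12, -7, -2]:

Scanning through the array:
Position 1 (value 1): max_ending_here = 1, max_so_far = 1
Position 2 (value -13): max_ending_here = -12, max_so_far = 1
Position 3 (value -13): max_ending_here = -13, max_so_far = 1
Position 4 (value -16): max_ending_here = -16, max_so_far = 1
Position 5 (value -8): max_ending_here = -8, max_so_far = 1
Position 6 (value -6): max_ending_here = -6, max_so_far = 1
Position 7 (value 12): max_ending_here = 12, max_so_far = 12
Position 8 (value -7): max_ending_here = 5, max_so_far = 12
Position 9 (value -2): max_ending_here = 3, max_so_far = 12

Maximum subarray: [12]
Maximum sum: 12

The maximum subarray is [12] with sum 12. This subarray runs from index 7 to index 7.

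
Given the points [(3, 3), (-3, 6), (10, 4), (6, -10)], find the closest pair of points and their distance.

Computing all pairwise distances among 4 points:

d((3, 3), (-3, 6)) = 6.7082 <-- minimum
d((3, 3), (10, 4)) = 7.0711
d((3, 3), (6, -10)) = 13.3417
d((-3, 6), (10, 4)) = 13.1529
d((-3, 6), (6, -10)) = 18.3576
d((10, 4), (6, -10)) = 14.5602

Closest pair: (3, 3) and (-3, 6) with distance 6.7082

The closest pair is (3, 3) and (-3, 6) with Euclidean distance 6.7082. For 4 points, brute-force pairwise comparison is shown above. For large n, the divide-and-conquer algorithm (sort by x, recurse on halves, check the dividing strip) achieves O(n log n).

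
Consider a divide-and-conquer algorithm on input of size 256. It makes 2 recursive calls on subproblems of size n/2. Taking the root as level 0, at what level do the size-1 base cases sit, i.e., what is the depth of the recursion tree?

For divide and conquer with division factor 2:

Problem sizes at each level:
Level 0: 256
Level 1: 128
Level 2: 64
Level 3: 32
Level 4: 16
Level 5: 8
Level 6: 4
Level 7: 2
Level 8: 1

The root is level 0 and the size-1 base case is level 8 (the tree spans levels 0 through 8, i.e. 9 levels counting the root), so the depth is the number of divisions: log_2(256) = 8

The recursion tree depth is log_2(256) = 8. At each level, the problem size is divided by 2, so it takes 8 divisions to reduce to a base case of size 1. The algorithm makes 2 recursive calls at each level.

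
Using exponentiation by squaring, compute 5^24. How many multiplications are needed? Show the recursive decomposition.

Computing 5^24 by squaring (build up from 5^1; each line after the first costs one multiplication):

5^1 = 5
5^2 = (5^1)^2 = 5^2 = 25
5^3 = 5 * 5^2 = 5 * 25 = 125
5^6 = (5^3)^2 = 125^2 = 15625
5^12 = (5^6)^2 = 15625^2 = 244140625
5^24 = (5^12)^2 = 244140625^2 = 59604644775390625

Result: 59604644775390625
Multiplications needed: 5 (5 lines after 5^1)

5^24 = 59604644775390625. Using exponentiation by squaring, this requires 5 multiplications. The key idea: if the exponent is even, square the half-power; if odd, multiply by the base once.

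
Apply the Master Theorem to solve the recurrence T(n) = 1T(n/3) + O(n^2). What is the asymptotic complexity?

Master Theorem for T(n) = 1T(n/3) + O(n^2):

a = 1, b = 3, c = 2
log_b(a) = log_3(1) = 0.0000

Case 3: c = 2 > log_3(1) = 0.0000
T(n) = O(n^2) = O(n^2)

For T(n) = 1T(n/3) + O(n^2): log_3(1) = 0.0000. This is Case 3 of the Master Theorem (c > log_b(a), work dominated by root), giving O(n^2).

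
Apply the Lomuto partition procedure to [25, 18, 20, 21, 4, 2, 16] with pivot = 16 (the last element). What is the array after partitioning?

Lomuto partition with pivot = 16:

Initial array: [25, 18, 20, 21, 4, 2, 16]

arr[0]=25 > 16: no swap
arr[1]=18 > 16: no swap
arr[2]=20 > 16: no swap
arr[3]=21 > 16: no swap
arr[4]=4 <= 16: swap with position 0, array becomes [4, 18, 20, 21, 25, 2, 16]
arr[5]=2 <= 16: swap with position 1, array becomes [4, 2, 20, 21, 25, 18, 16]

Place pivot at position 2: [4, 2, 16, 21, 25, 18, 20]
Pivot position: 2

After partitioning with pivot 16, the array becomes [4, 2, 16, 21, 25, 18, 20]. The pivot is placed at index 2. All elements to the left of the pivot are <= 16, and all elements to the right are > 16.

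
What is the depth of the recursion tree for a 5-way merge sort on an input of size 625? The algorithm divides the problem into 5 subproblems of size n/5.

For divide and conquer with division factor 5:

Problem sizes at each level:
Level 0: 625
Level 1: 125
Level 2: 25
Level 3: 5
Level 4: 1

The root is level 0 and the size-1 base case is level 4 (the tree spans levels 0 through 4, i.e. 5 levels counting the root), so the depth is the number of divisions: log_5(625) = 4

The recursion tree depth is log_5(625) = 4. At each level, the problem size is divided by 5, so it takes 4 divisions to reduce to a base case of size 1. The algorithm makes 5 recursive calls at each level.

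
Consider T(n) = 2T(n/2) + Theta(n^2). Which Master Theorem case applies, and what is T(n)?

Master Theorem for T(n) = 2T(n/2) + O(n^2):

a = 2, b = 2, c = 2
log_b(a) = log_2(2) = 1.0000

Case 3: c = 2 > log_2(2) = 1.0000
T(n) = O(n^2) = O(n^2)

For T(n) = 2T(n/2) + O(n^2): log_2(2) = 1.0000. This is Case 3 of the Master Theorem (c > log_b(a), work dominated by root), giving O(n^2).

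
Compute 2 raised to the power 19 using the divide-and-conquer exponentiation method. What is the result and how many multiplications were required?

Computing 2^19 by squaring (build up from 2^1; each line after the first costs one multiplication):

2^1 = 2
2^2 = (2^1)^2 = 2^2 = 4
2^4 = (2^2)^2 = 4^2 = 16
2^8 = (2^4)^2 = 16^2 = 256
2^9 = 2 * 2^8 = 2 * 256 = 512
2^18 = (2^9)^2 = 512^2 = 262144
2^19 = 2 * 2^18 = 2 * 262144 = 524288

Result: 524288
Multiplications needed: 6 (6 lines after 2^1)

2^19 = 524288. Using exponentiation by squaring, this requires 6 multiplications. The key idea: if the exponent is even, square the half-power; if odd, multiply by the base once.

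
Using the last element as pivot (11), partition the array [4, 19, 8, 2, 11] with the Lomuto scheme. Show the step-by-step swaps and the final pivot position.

Lomuto partition with pivot = 11:

Initial array: [4, 19, 8, 2, 11]

arr[0]=4 <= 11: swap with position 0, array becomes [4, 19, 8, 2, 11]
arr[1]=19 > 11: no swap
arr[2]=8 <= 11: swap with position 1, array becomes [4, 8, 19, 2, 11]
arr[3]=2 <= 11: swap with position 2, array becomes [4, 8, 2, 19, 11]

Place pivot at position 3: [4, 8, 2, 11, 19]
Pivot position: 3

After partitioning with pivot 11, the array becomes [4, 8, 2, 11, 19]. The pivot is placed at index 3. All elements to the left of the pivot are <= 11, and all elements to the right are > 11.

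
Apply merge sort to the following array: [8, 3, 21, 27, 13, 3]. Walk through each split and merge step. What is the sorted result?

Merge sort trace:

Split: [8, 3, 21, 27, 13, 3] -> [8, 3, 21] and [27, 13, 3]
  Split: [8, 3, 21] -> [8] and [3, 21]
    Split: [3, 21] -> [3] and [21]
    Merge: [3] + [21] -> [3, 21]
  Merge: [8] + [3, 21] -> [3, 8, 21]
  Split: [27, 13, 3] -> [27] and [13, 3]
    Split: [13, 3] -> [13] and [3]
    Merge: [13] + [3] -> [3, 13]
  Merge: [27] + [3, 13] -> [3, 13, 27]
Merge: [3, 8, 21] + [3, 13, 27] -> [3, 3, 8, 13, 21, 27]

Final sorted array: [3, 3, 8, 13, 21, 27]

The merge sort proceeds by recursively splitting the array and merging sorted halves.
After all merges, the sorted array is [3, 3, 8, 13, 21, 27].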